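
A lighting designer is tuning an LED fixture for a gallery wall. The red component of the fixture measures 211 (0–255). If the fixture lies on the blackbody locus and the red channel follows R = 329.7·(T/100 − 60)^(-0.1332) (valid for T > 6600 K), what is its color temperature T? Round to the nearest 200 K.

8800 K

(t − 60)^(-0.1332) = 211/329.7 = 0.63998.
t − 60 = 0.63998^(1/-0.1332) = 0.63998^(-7.508) = 28.525, so t = 88.525.
T = 100·t = 8853 K → 8800 K to the nearest 200 K.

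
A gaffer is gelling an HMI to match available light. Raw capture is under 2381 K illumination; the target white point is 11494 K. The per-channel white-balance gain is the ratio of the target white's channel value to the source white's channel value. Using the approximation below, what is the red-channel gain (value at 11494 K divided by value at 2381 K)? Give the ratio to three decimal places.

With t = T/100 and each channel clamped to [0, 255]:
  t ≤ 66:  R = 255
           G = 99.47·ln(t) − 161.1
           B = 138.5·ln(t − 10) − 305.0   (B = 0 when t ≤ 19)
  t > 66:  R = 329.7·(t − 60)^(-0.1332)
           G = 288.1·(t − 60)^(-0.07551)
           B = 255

At 2381 K (t = 23.81):
  R = 255 by definition for t ≤ 66.
At 11494 K (t = 114.94):
  R = 329.7·(114.94 − 60)^(-0.1332) = 329.7·54.94^(-0.1332) = 329.7·0.58647 = 193.360.
Gain = 193.360 / 255.000 = 0.7583 → 0.758.

0.758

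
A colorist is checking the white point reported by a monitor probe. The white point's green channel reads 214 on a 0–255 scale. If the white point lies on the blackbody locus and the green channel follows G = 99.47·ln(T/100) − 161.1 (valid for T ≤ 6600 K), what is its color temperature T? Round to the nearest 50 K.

4350 K

ln t = (214 + 161.1) / 99.47 = 3.7710.
t = e^3.7710 = 43.423.
T = 100·t = 4342 K → 4350 K to the nearest 50 K.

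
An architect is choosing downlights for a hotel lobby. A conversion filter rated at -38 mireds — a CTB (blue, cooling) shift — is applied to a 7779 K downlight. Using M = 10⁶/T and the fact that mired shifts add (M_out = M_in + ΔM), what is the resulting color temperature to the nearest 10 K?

11040 K

M_in = 10⁶/7779 = 128.55 mireds.
M_out = 128.55 + (-38) = 90.55 mireds.
T_out = 10⁶/90.55 = 11043.5 K → 11040 K.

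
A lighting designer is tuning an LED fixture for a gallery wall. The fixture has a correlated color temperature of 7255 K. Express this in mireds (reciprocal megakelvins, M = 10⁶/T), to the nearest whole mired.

M = 10⁶ / 7255 = 137.836 → 138 mireds.

138 mireds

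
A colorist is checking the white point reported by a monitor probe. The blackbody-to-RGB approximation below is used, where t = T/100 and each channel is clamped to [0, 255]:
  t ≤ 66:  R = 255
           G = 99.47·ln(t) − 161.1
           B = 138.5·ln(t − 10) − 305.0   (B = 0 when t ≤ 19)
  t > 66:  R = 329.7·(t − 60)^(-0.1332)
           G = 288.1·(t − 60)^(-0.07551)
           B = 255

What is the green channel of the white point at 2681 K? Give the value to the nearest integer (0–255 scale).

t = 2681/100 = 26.81; the t ≤ 66 branch applies.
G = 99.47·ln 26.81 − 161.1 = 99.47·3.2888 − 161.1 = 166.034.
Rounded: 166.

166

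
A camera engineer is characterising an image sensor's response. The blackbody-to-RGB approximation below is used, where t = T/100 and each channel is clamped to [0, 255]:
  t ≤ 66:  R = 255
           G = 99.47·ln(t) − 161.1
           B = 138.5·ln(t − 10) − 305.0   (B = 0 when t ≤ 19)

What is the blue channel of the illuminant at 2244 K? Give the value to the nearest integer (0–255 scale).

t = 2244/100 = 22.44; the t ≤ 66 branch applies.
B = 138.5·ln(22.44 − 10) − 305.0 = 138.5·ln 12.44 − 305.0 = 138.5·2.5209 − 305.0 = 44.147.
Rounded: 44.

44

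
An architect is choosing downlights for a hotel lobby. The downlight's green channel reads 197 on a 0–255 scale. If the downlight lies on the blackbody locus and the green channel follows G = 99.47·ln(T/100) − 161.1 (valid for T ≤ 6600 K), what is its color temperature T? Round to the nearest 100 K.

3700 K

ln t = (197 + 161.1) / 99.47 = 3.6001.
t = e^3.6001 = 36.601.
T = 100·t = 3660 K → 3700 K to the nearest 100 K.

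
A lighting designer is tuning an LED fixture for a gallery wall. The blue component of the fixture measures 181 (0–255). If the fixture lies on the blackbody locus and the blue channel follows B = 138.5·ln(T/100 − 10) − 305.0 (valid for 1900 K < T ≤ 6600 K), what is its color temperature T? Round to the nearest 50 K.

ln(t − 10) = (181 + 305.0) / 138.5 = 3.5090.
t − 10 = e^3.5090 = 33.416, so t = 43.416.
T = 100·t = 4342 K → 4350 K to the nearest 50 K.

4350 K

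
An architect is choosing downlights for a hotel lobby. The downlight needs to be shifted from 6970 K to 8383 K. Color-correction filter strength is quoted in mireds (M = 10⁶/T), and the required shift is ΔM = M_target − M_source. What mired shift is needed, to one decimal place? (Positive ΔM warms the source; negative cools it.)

-24.2 mireds

M_source = 10⁶/6970 = 143.472; M_target = 10⁶/8383 = 119.289.
ΔM = 119.289 − 143.472 = -24.183 → -24.2 mireds, a cooling shift.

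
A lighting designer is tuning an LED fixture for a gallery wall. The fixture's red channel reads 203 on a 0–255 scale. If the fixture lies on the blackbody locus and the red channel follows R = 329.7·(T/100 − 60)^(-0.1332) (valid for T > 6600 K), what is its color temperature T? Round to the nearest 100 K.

9800 K

(t − 60)^(-0.1332) = 203/329.7 = 0.61571.
t − 60 = 0.61571^(1/-0.1332) = 0.61571^(-7.508) = 38.129, so t = 98.129.
T = 100·t = 9813 K → 9800 K to the nearest 100 K.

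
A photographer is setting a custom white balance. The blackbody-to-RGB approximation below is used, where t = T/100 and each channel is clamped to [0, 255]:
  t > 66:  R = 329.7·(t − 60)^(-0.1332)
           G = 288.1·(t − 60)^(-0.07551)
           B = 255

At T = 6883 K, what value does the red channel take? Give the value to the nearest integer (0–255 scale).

t = 6883/100 = 68.83; the t > 66 branch applies.
R = 329.7·(68.83 − 60)^(-0.1332) = 329.7·8.83^(-0.1332) = 329.7·0.74817 = 246.670.
Rounded: 247.

247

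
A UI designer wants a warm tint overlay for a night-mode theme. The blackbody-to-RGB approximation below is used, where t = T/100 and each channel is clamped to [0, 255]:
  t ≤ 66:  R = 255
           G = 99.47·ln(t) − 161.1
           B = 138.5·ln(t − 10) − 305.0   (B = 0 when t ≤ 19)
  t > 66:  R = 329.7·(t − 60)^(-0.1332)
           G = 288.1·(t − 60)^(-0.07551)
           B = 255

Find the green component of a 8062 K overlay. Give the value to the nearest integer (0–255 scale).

t = 8062/100 = 80.62; the t > 66 branch applies.
G = 288.1·(80.62 − 60)^(-0.07551) = 288.1·20.62^(-0.07551) = 288.1·0.79572 = 229.246.
Rounded: 229.

229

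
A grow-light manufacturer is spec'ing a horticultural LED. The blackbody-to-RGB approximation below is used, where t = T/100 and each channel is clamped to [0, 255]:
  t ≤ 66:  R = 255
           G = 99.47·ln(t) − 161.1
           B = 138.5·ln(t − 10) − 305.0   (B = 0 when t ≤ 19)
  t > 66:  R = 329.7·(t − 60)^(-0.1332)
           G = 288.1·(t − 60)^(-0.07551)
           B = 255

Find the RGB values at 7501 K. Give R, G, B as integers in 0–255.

t = 7501/100 = 75.01; the t > 66 branch applies.
R = 329.7·(75.01 − 60)^(-0.1332) = 329.7·15.01^(-0.1332) = 329.7·0.69712 = 229.840.
G = 288.1·(75.01 − 60)^(-0.07551) = 288.1·15.01^(-0.07551) = 288.1·0.81503 = 234.809.
B = 255 by definition for t > 66.
Rounded: (230, 235, 255).

R=230, G=235, B=255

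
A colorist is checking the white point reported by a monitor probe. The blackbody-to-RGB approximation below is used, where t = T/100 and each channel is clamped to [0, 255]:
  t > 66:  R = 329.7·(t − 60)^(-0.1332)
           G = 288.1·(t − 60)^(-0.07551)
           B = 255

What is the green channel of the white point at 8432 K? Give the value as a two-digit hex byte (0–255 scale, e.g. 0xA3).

0xE2

t = 8432/100 = 84.32; the t > 66 branch applies.
G = 288.1·(84.32 − 60)^(-0.07551) = 288.1·24.32^(-0.07551) = 288.1·0.78586 = 226.407.
Rounded: 226; in hex, 0xE2.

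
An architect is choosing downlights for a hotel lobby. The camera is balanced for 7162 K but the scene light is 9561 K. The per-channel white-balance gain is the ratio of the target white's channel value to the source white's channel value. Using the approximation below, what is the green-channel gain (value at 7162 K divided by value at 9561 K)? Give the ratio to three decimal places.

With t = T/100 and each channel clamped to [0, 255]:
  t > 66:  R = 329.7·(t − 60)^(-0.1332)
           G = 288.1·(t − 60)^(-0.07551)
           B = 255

At 9561 K (t = 95.61):
  G = 288.1·(95.61 − 60)^(-0.07551) = 288.1·35.61^(-0.07551) = 288.1·0.76356 = 219.980.
At 7162 K (t = 71.62):
  G = 288.1·(71.62 − 60)^(-0.07551) = 288.1·11.62^(-0.07551) = 288.1·0.83093 = 239.392.
Gain = 239.392 / 219.980 = 1.0882 → 1.088.

1.088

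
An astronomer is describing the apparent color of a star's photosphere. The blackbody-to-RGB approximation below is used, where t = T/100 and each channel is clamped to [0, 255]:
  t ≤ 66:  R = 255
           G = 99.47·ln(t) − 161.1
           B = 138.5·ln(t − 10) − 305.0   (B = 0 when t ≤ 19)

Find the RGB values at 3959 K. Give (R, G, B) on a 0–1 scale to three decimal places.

t = 3959/100 = 39.59; the t ≤ 66 branch applies.
R = 255 by definition for t ≤ 66.
G = 99.47·ln 39.59 − 161.1 = 99.47·3.6786 − 161.1 = 204.808.
B = 138.5·ln(39.59 − 10) − 305.0 = 138.5·ln 29.59 − 305.0 = 138.5·3.3874 − 305.0 = 164.160.
Dividing each by 255: (1.0000, 0.8032, 0.6438) → (1.000, 0.803, 0.644).

(1.000, 0.803, 0.644)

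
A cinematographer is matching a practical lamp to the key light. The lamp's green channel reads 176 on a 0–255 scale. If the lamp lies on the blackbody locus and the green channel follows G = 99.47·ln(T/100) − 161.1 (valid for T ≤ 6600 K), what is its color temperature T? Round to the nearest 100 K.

3000 K

ln t = (176 + 161.1) / 99.47 = 3.3890.
t = e^3.3890 = 29.635.
T = 100·t = 2964 K → 3000 K to the nearest 100 K.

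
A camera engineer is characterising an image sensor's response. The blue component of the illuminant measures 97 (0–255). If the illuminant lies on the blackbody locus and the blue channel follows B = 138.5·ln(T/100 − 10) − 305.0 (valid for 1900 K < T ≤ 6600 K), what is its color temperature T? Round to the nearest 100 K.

ln(t − 10) = (97 + 305.0) / 138.5 = 2.9025.
t − 10 = e^2.9025 = 18.220, so t = 28.220.
T = 100·t = 2822 K → 2800 K to the nearest 100 K.

2800 K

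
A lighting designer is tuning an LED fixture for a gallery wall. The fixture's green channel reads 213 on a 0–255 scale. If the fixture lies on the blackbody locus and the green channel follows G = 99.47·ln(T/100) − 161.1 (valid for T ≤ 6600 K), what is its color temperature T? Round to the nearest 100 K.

4300 K

ln t = (213 + 161.1) / 99.47 = 3.7609.
t = e^3.7609 = 42.989.
T = 100·t = 4299 K → 4300 K to the nearest 100 K.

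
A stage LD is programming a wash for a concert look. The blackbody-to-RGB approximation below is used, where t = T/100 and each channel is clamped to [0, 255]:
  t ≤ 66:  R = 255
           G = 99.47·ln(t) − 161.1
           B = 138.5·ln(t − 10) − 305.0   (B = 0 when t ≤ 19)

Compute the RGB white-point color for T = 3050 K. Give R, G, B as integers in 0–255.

R=255, G=179, B=113

t = 3050/100 = 30.5; the t ≤ 66 branch applies.
R = 255 by definition for t ≤ 66.
G = 99.47·ln 30.5 − 161.1 = 99.47·3.4177 − 161.1 = 178.861.
B = 138.5·ln(30.5 − 10) − 305.0 = 138.5·ln 20.5 − 305.0 = 138.5·3.0204 − 305.0 = 113.329.
Rounded: (255, 179, 113).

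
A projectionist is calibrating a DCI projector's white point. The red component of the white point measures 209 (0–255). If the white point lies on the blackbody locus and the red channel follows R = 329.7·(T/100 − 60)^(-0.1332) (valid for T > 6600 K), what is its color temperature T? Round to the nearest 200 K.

(t − 60)^(-0.1332) = 209/329.7 = 0.63391.
t − 60 = 0.63391^(1/-0.1332) = 0.63391^(-7.508) = 30.639, so t = 90.639.
T = 100·t = 9064 K → 9000 K to the nearest 200 K.

9000 K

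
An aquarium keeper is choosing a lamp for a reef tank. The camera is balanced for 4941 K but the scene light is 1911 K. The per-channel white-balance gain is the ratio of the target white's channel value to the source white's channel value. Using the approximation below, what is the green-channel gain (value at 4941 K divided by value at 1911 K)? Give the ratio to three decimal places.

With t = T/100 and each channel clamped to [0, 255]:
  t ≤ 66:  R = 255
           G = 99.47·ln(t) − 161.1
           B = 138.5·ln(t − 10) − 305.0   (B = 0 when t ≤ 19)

At 1911 K (t = 19.11):
  G = 99.47·ln 19.11 − 161.1 = 99.47·2.9502 − 161.1 = 132.358.
At 4941 K (t = 49.41):
  G = 99.47·ln 49.41 − 161.1 = 99.47·3.9002 − 161.1 = 226.848.
Gain = 226.848 / 132.358 = 1.7139 → 1.714.

1.714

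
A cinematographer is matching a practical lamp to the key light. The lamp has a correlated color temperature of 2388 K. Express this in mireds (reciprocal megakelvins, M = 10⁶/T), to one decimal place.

M = 10⁶ / 2388 = 418.760 → 418.8 mireds.

418.8 mireds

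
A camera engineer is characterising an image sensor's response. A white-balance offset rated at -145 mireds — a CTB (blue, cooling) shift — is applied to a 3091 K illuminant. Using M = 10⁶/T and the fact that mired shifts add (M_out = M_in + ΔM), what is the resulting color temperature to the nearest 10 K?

M_in = 10⁶/3091 = 323.52 mireds.
M_out = 323.52 + (-145) = 178.52 mireds.
T_out = 10⁶/178.52 = 5601.6 K → 5600 K.

5600 K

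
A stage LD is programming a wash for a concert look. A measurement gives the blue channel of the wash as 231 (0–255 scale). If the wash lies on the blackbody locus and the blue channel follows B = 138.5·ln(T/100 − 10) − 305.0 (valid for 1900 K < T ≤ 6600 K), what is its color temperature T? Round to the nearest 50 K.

5800 K

ln(t − 10) = (231 + 305.0) / 138.5 = 3.8700.
t − 10 = e^3.8700 = 47.944, so t = 57.944.
T = 100·t = 5794 K → 5800 K to the nearest 50 K.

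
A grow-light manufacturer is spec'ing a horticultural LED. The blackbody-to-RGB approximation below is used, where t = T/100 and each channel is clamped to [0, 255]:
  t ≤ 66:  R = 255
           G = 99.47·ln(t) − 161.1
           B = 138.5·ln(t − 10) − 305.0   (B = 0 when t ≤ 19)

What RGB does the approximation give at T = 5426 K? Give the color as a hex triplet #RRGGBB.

#FFECDC

t = 5426/100 = 54.26; the t ≤ 66 branch applies.
R = 255 by definition for t ≤ 66.
G = 99.47·ln 54.26 − 161.1 = 99.47·3.9938 − 161.1 = 236.162.
B = 138.5·ln(54.26 − 10) − 305.0 = 138.5·ln 44.26 − 305.0 = 138.5·3.7901 − 305.0 = 219.926.
Rounded: (255, 236, 220).
In hex: #FFECDC.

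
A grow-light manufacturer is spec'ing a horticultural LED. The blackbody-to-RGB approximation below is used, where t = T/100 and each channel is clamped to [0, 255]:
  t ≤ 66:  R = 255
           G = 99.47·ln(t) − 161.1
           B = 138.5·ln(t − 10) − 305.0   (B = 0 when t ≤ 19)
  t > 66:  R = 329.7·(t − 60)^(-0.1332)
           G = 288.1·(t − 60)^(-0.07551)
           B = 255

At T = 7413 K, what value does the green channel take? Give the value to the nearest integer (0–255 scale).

t = 7413/100 = 74.13; the t > 66 branch applies.
G = 288.1·(74.13 − 60)^(-0.07551) = 288.1·14.13^(-0.07551) = 288.1·0.81875 = 235.883.
Rounded: 236.

236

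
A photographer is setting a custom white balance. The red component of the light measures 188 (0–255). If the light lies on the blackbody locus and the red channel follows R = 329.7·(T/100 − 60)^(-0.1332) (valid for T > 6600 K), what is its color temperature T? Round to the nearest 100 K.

(t − 60)^(-0.1332) = 188/329.7 = 0.57022.
t − 60 = 0.57022^(1/-0.1332) = 0.57022^(-7.508) = 67.848, so t = 127.848.
T = 100·t = 12785 K → 12800 K to the nearest 100 K.

12800 K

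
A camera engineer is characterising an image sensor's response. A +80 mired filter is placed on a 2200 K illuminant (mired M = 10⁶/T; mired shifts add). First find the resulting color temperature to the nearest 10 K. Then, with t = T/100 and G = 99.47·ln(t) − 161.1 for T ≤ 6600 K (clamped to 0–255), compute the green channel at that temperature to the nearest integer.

M_in = 10⁶/2200 = 454.55; M_out = 454.55 + (+80) = 534.55.
T_out = 10⁶/534.55 = 1870.7 K → 1870 K; t = 18.7.
G = 99.47·ln 18.7 − 161.1 = 99.47·2.9285 − 161.1 = 130.200.
Rounded: 130.

130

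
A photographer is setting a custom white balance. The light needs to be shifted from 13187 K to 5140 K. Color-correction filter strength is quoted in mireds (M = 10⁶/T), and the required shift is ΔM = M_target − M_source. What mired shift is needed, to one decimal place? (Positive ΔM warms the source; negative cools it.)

M_source = 10⁶/13187 = 75.832; M_target = 10⁶/5140 = 194.553.
ΔM = 194.553 − 75.832 = 118.720 → +118.7 mireds, a warming shift.

+118.7 mireds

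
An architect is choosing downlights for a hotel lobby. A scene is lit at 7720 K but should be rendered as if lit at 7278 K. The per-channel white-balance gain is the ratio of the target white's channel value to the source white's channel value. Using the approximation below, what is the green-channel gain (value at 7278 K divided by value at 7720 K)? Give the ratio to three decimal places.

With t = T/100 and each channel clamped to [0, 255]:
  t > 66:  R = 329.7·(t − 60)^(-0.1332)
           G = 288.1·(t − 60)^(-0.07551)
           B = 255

At 7720 K (t = 77.2):
  G = 288.1·(77.2 − 60)^(-0.07551) = 288.1·17.2^(-0.07551) = 288.1·0.80669 = 232.407.
At 7278 K (t = 72.78):
  G = 288.1·(72.78 − 60)^(-0.07551) = 288.1·12.78^(-0.07551) = 288.1·0.82498 = 237.678.
Gain = 237.678 / 232.407 = 1.0227 → 1.023.

1.023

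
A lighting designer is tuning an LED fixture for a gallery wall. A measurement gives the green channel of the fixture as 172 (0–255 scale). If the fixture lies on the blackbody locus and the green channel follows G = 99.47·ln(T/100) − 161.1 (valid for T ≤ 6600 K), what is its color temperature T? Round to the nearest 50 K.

2850 K

ln t = (172 + 161.1) / 99.47 = 3.3487.
t = e^3.3487 = 28.467.
T = 100·t = 2847 K → 2850 K to the nearest 50 K.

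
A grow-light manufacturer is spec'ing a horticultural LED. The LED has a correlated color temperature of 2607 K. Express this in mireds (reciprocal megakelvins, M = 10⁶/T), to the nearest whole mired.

M = 10⁶ / 2607 = 383.583 → 384 mireds.

384 mireds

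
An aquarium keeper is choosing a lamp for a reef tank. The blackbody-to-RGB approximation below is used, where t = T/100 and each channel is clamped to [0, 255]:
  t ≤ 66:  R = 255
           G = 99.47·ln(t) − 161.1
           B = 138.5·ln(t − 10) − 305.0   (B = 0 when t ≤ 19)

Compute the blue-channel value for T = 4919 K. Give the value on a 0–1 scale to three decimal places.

t = 4919/100 = 49.19; the t ≤ 66 branch applies.
B = 138.5·ln(49.19 − 10) − 305.0 = 138.5·ln 39.19 − 305.0 = 138.5·3.6684 − 305.0 = 203.076.
On a 0–1 scale: 203.076/255 = 0.7964 → 0.796.

0.796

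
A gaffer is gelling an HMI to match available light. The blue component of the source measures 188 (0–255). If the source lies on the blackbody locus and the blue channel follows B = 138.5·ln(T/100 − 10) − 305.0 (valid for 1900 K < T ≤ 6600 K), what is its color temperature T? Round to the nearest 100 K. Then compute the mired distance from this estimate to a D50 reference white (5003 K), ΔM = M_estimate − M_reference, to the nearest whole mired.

+22 mireds

ln(t − 10) = (188 + 305.0) / 138.5 = 3.5596.
t − 10 = e^3.5596 = 35.148, so t = 45.148.
T = 100·t = 4515 K → 4500 K to the nearest 100 K.
M_estimate = 10⁶/4500 = 222.22; M_reference = 10⁶/5003 = 199.88.
ΔM = 222.22 − 199.88 = 22.34 → +22 mireds.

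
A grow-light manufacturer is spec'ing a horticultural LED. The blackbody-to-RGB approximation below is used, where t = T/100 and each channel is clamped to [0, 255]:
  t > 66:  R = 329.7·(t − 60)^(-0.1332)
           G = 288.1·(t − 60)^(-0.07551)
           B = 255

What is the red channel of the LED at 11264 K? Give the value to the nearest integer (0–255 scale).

t = 11264/100 = 112.64; the t > 66 branch applies.
R = 329.7·(112.64 − 60)^(-0.1332) = 329.7·52.64^(-0.1332) = 329.7·0.58982 = 194.464.
Rounded: 194.

194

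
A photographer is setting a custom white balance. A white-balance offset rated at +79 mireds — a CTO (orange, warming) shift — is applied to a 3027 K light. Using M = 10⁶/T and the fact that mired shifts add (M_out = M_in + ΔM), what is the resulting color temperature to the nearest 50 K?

M_in = 10⁶/3027 = 330.36 mireds.
M_out = 330.36 + (+79) = 409.36 mireds.
T_out = 10⁶/409.36 = 2442.8 K → 2450 K.

2450 K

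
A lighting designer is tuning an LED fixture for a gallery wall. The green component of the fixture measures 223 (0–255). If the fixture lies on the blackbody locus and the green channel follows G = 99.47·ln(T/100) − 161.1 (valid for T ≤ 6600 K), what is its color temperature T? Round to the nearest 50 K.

ln t = (223 + 161.1) / 99.47 = 3.8615.
t = e^3.8615 = 47.535.
T = 100·t = 4753 K → 4750 K to the nearest 50 K.

4750 K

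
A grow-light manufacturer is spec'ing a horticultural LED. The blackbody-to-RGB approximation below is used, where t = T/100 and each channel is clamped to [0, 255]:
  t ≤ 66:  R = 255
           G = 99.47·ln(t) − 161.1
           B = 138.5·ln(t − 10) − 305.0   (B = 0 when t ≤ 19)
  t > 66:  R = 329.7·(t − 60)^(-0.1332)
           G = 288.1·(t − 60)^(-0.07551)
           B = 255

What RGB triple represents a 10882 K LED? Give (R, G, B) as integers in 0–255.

t = 10882/100 = 108.82; the t > 66 branch applies.
R = 329.7·(108.82 − 60)^(-0.1332) = 329.7·48.82^(-0.1332) = 329.7·0.59577 = 196.425.
G = 288.1·(108.82 − 60)^(-0.07551) = 288.1·48.82^(-0.07551) = 288.1·0.74558 = 214.801.
B = 255 by definition for t > 66.
Rounded: (196, 215, 255).

(196, 215, 255)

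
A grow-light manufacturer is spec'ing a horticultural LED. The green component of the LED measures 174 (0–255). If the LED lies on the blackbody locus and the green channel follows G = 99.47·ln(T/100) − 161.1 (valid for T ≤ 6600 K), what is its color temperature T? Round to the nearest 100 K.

ln t = (174 + 161.1) / 99.47 = 3.3689.
t = e^3.3689 = 29.045.
T = 100·t = 2905 K → 2900 K to the nearest 100 K.

2900 K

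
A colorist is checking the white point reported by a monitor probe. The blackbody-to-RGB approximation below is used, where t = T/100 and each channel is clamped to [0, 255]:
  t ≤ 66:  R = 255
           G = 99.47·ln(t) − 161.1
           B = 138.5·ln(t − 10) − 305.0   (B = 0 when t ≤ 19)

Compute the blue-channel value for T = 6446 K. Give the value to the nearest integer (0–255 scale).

249

t = 6446/100 = 64.46; the t ≤ 66 branch applies.
B = 138.5·ln(64.46 − 10) − 305.0 = 138.5·ln 54.46 − 305.0 = 138.5·3.9975 − 305.0 = 248.649.
Rounded: 249.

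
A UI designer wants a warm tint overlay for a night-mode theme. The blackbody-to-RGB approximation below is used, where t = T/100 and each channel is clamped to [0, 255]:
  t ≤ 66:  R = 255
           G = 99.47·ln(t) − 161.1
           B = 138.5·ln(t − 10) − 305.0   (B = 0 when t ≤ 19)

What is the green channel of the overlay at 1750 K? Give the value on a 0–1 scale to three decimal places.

0.485

t = 1750/100 = 17.5; the t ≤ 66 branch applies.
G = 99.47·ln 17.5 − 161.1 = 99.47·2.8622 − 161.1 = 123.603.
On a 0–1 scale: 123.603/255 = 0.4847 → 0.485.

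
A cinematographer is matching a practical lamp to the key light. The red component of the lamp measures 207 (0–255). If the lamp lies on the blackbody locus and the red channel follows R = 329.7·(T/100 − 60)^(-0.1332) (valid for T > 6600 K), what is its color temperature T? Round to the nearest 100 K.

(t − 60)^(-0.1332) = 207/329.7 = 0.62784.
t − 60 = 0.62784^(1/-0.1332) = 0.62784^(-7.508) = 32.933, so t = 92.933.
T = 100·t = 9293 K → 9300 K to the nearest 100 K.

9300 K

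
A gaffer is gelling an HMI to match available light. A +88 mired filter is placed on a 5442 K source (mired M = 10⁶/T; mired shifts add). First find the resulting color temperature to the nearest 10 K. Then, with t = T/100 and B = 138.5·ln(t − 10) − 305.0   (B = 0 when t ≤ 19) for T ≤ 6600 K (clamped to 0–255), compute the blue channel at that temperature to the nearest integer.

150

M_in = 10⁶/5442 = 183.76; M_out = 183.76 + (+88) = 271.76.
T_out = 10⁶/271.76 = 3679.8 K → 3680 K; t = 36.8.
B = 138.5·ln(36.8 − 10) − 305.0 = 138.5·ln 26.8 − 305.0 = 138.5·3.2884 − 305.0 = 150.444.
Rounded: 150.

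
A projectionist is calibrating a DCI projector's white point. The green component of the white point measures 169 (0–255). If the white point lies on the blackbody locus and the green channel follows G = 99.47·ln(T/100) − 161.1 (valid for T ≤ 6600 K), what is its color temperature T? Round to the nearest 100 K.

ln t = (169 + 161.1) / 99.47 = 3.3186.
t = e^3.3186 = 27.621.
T = 100·t = 2762 K → 2800 K to the nearest 100 K.

2800 K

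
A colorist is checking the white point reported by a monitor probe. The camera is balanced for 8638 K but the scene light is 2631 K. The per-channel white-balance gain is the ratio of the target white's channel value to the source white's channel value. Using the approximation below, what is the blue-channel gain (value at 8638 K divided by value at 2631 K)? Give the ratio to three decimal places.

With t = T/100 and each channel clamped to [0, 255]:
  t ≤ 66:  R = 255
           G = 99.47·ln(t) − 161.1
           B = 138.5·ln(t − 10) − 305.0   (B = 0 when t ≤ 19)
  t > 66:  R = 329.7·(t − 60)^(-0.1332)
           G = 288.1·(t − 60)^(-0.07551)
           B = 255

At 2631 K (t = 26.31):
  B = 138.5·ln(26.31 − 10) − 305.0 = 138.5·ln 16.31 − 305.0 = 138.5·2.7918 − 305.0 = 81.661.
At 8638 K (t = 86.38):
  B = 255 by definition for t > 66.
Gain = 255.000 / 81.661 = 3.1227 → 3.123.

3.123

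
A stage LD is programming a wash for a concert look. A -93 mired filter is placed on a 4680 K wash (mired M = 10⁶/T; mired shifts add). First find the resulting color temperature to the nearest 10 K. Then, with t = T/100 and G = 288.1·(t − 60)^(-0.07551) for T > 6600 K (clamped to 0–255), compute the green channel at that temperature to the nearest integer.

227

M_in = 10⁶/4680 = 213.68; M_out = 213.68 + (-93) = 120.68.
T_out = 10⁶/120.68 = 8286.7 K → 8290 K; t = 82.9.
G = 288.1·(82.9 − 60)^(-0.07551) = 288.1·22.9^(-0.07551) = 288.1·0.78944 = 227.438.
Rounded: 227.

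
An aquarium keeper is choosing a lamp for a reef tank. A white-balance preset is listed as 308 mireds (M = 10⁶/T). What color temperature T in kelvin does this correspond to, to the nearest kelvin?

T = 10⁶ / 308 = 3246.75 K → 3247 K.

3247 K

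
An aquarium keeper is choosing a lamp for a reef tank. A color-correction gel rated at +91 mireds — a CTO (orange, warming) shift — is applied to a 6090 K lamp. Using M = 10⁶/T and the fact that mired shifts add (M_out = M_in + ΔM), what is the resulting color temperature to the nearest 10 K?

M_in = 10⁶/6090 = 164.20 mireds.
M_out = 164.20 + (+91) = 255.20 mireds.
T_out = 10⁶/255.20 = 3918.4 K → 3920 K.

3920 K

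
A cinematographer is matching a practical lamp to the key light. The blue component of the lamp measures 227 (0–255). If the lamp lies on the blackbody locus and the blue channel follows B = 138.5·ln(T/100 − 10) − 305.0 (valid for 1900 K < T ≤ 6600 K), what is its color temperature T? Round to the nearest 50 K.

5650 K

ln(t − 10) = (227 + 305.0) / 138.5 = 3.8412.
t − 10 = e^3.8412 = 46.579, so t = 56.579.
T = 100·t = 5658 K → 5650 K to the nearest 50 K.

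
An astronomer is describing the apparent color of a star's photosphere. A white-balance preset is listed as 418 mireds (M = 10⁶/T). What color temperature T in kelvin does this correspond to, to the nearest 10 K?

T = 10⁶ / 418 = 2392.34 K → 2390 K.

2390 K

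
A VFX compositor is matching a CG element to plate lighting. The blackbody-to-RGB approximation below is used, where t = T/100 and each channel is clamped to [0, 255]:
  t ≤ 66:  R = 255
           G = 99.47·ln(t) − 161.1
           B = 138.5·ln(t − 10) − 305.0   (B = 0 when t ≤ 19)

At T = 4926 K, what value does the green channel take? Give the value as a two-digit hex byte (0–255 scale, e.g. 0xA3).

t = 4926/100 = 49.26; the t ≤ 66 branch applies.
G = 99.47·ln 49.26 − 161.1 = 99.47·3.8971 − 161.1 = 226.546.
Rounded: 227; in hex, 0xE3.

0xE3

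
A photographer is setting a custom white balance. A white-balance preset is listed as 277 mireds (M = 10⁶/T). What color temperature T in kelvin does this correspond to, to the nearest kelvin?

T = 10⁶ / 277 = 3610.11 K → 3610 K.

3610 K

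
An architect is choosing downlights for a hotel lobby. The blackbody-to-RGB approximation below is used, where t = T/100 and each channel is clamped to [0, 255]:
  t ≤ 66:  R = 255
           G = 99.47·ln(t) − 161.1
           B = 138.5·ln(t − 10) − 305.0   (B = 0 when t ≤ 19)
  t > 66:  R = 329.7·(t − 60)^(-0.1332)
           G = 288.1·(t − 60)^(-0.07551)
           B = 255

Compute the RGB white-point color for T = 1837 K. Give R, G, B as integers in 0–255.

R=255, G=128, B=0

t = 1837/100 = 18.37; the t ≤ 66 branch applies.
R = 255 by definition for t ≤ 66.
G = 99.47·ln 18.37 − 161.1 = 99.47·2.9107 − 161.1 = 128.429.
t = 18.37 ≤ 19, so B = 0.
Rounded: (255, 128, 0).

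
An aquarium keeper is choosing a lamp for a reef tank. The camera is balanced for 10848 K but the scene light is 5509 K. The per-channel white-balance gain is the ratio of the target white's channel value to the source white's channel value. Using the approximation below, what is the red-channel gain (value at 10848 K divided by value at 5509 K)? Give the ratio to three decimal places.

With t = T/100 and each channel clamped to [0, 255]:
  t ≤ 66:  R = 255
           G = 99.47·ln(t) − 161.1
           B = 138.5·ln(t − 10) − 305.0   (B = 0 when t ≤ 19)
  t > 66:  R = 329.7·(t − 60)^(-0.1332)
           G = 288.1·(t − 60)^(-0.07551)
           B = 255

0.771

At 5509 K (t = 55.09):
  R = 255 by definition for t ≤ 66.
At 10848 K (t = 108.48):
  R = 329.7·(108.48 − 60)^(-0.1332) = 329.7·48.48^(-0.1332) = 329.7·0.59633 = 196.608.
Gain = 196.608 / 255.000 = 0.7710 → 0.771.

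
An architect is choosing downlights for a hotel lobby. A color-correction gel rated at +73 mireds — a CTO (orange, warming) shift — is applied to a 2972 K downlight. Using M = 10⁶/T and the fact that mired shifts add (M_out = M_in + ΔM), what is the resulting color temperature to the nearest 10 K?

M_in = 10⁶/2972 = 336.47 mireds.
M_out = 336.47 + (+73) = 409.47 mireds.
T_out = 10⁶/409.47 = 2442.2 K → 2440 K.

2440 K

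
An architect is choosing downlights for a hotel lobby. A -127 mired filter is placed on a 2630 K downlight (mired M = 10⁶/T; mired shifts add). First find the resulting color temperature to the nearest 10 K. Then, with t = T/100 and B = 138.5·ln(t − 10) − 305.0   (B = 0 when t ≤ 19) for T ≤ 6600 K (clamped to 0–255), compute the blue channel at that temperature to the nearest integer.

164

M_in = 10⁶/2630 = 380.23; M_out = 380.23 + (-127) = 253.23.
T_out = 10⁶/253.23 = 3949.0 K → 3950 K; t = 39.5.
B = 138.5·ln(39.5 − 10) − 305.0 = 138.5·ln 29.5 − 305.0 = 138.5·3.3844 − 305.0 = 163.738.
Rounded: 164.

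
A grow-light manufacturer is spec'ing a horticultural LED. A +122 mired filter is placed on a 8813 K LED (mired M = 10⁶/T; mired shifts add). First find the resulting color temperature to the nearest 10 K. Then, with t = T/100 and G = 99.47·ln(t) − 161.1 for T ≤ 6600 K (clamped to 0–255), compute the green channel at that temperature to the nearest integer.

M_in = 10⁶/8813 = 113.47; M_out = 113.47 + (+122) = 235.47.
T_out = 10⁶/235.47 = 4246.8 K → 4250 K; t = 42.5.
G = 99.47·ln 42.5 − 161.1 = 99.47·3.7495 − 161.1 = 211.863.
Rounded: 212.

212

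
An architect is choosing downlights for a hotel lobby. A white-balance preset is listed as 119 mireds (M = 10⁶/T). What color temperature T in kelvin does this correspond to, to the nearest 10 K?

T = 10⁶ / 119 = 8403.36 K → 8400 K.

8400 K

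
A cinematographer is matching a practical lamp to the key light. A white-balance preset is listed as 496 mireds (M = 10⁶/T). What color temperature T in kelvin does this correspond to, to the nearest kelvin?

T = 10⁶ / 496 = 2016.13 K → 2016 K.

2016 K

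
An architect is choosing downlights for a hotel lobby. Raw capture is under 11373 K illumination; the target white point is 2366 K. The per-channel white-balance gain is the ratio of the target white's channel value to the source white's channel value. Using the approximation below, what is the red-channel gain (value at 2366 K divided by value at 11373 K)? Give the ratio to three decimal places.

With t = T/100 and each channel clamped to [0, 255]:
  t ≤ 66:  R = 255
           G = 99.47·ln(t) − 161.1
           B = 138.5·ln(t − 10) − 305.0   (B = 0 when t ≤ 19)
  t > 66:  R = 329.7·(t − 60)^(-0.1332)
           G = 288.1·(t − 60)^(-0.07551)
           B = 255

1.315

At 11373 K (t = 113.73):
  R = 329.7·(113.73 − 60)^(-0.1332) = 329.7·53.73^(-0.1332) = 329.7·0.58821 = 193.934.
At 2366 K (t = 23.66):
  R = 255 by definition for t ≤ 66.
Gain = 255.000 / 193.934 = 1.3149 → 1.315.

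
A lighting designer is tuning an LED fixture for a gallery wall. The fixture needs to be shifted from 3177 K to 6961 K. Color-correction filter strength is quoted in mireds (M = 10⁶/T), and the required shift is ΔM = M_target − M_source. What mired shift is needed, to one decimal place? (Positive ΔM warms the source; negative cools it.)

-171.1 mireds

M_source = 10⁶/3177 = 314.762; M_target = 10⁶/6961 = 143.658.
ΔM = 143.658 − 314.762 = -171.105 → -171.1 mireds, a cooling shift.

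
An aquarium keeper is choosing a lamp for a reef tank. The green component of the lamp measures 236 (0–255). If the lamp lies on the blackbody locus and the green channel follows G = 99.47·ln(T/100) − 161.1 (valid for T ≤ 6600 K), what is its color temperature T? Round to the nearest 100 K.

ln t = (236 + 161.1) / 99.47 = 3.9922.
t = e^3.9922 = 54.172.
T = 100·t = 5417 K → 5400 K to the nearest 100 K.

5400 K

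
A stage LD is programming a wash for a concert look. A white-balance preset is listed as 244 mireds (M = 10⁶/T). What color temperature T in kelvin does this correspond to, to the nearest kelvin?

4098 K

T = 10⁶ / 244 = 4098.36 K → 4098 K.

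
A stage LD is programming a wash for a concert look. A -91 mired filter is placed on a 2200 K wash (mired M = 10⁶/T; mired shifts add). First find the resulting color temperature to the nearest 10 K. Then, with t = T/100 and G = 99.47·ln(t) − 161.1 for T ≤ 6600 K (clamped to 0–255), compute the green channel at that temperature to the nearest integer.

M_in = 10⁶/2200 = 454.55; M_out = 454.55 + (-91) = 363.55.
T_out = 10⁶/363.55 = 2750.7 K → 2750 K; t = 27.5.
G = 99.47·ln 27.5 − 161.1 = 99.47·3.3142 − 161.1 = 168.562.
Rounded: 169.

169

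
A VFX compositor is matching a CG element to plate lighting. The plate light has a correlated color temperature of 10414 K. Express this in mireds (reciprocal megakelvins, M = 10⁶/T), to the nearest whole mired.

96 mireds

M = 10⁶ / 10414 = 96.025 → 96 mireds.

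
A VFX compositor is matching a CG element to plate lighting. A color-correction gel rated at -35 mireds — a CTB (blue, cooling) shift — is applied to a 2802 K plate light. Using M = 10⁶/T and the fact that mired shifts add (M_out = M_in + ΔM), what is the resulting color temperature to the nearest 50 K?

3100 K

M_in = 10⁶/2802 = 356.89 mireds.
M_out = 356.89 + (-35) = 321.89 mireds.
T_out = 10⁶/321.89 = 3106.7 K → 3100 K.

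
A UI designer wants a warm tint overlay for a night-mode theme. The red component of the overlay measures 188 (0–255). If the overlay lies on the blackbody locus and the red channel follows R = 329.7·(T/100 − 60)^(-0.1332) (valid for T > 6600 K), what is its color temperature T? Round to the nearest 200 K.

12800 K

(t − 60)^(-0.1332) = 188/329.7 = 0.57022.
t − 60 = 0.57022^(1/-0.1332) = 0.57022^(-7.508) = 67.848, so t = 127.848.
T = 100·t = 12785 K → 12800 K to the nearest 200 K.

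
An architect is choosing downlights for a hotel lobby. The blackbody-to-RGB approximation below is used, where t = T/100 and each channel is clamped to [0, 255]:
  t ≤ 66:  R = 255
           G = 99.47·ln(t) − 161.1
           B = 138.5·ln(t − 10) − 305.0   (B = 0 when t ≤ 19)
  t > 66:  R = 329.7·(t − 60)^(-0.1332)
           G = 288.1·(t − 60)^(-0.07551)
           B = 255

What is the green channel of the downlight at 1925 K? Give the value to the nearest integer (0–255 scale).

133

t = 1925/100 = 19.25; the t ≤ 66 branch applies.
G = 99.47·ln 19.25 − 161.1 = 99.47·2.9575 − 161.1 = 133.084.
Rounded: 133.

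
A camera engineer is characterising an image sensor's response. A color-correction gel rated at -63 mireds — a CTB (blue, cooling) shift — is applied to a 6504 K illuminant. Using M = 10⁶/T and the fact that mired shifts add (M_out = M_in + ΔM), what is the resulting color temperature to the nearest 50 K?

M_in = 10⁶/6504 = 153.75 mireds.
M_out = 153.75 + (-63) = 90.75 mireds.
T_out = 10⁶/90.75 = 11019.1 K → 11000 K.

11000 K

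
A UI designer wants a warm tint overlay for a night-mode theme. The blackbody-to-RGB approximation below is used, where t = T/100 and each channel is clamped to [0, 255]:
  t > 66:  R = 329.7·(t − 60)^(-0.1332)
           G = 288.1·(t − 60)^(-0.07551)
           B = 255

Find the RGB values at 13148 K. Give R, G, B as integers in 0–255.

t = 13148/100 = 131.48; the t > 66 branch applies.
R = 329.7·(131.48 − 60)^(-0.1332) = 329.7·71.48^(-0.1332) = 329.7·0.56627 = 186.699.
G = 288.1·(131.48 − 60)^(-0.07551) = 288.1·71.48^(-0.07551) = 288.1·0.72442 = 208.705.
B = 255 by definition for t > 66.
Rounded: (187, 209, 255).

R=187, G=209, B=255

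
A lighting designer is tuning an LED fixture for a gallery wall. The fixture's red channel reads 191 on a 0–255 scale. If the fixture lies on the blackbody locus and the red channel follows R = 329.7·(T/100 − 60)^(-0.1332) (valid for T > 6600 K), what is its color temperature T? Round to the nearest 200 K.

12000 K

(t − 60)^(-0.1332) = 191/329.7 = 0.57931.
t − 60 = 0.57931^(1/-0.1332) = 0.57931^(-7.508) = 60.245, so t = 120.245.
T = 100·t = 12025 K → 12000 K to the nearest 200 K.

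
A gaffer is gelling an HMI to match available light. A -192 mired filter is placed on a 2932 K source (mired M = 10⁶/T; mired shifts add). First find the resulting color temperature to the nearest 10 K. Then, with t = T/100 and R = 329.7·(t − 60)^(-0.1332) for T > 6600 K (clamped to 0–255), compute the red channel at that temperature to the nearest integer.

M_in = 10⁶/2932 = 341.06; M_out = 341.06 + (-192) = 149.06.
T_out = 10⁶/149.06 = 6708.5 K → 6710 K; t = 67.1.
R = 329.7·(67.1 − 60)^(-0.1332) = 329.7·7.1^(-0.1332) = 329.7·0.77022 = 253.940.
Rounded: 254.

254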